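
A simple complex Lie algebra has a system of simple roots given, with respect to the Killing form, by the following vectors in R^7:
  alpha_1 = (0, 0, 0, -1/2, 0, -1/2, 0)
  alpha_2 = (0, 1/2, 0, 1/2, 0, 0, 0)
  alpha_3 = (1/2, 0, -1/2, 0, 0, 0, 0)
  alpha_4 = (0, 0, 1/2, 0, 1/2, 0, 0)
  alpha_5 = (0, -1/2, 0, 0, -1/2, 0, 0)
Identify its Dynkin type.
A_5

Compute the Cartan integers a_ij = 2(alpha_i, alpha_j)/(alpha_j, alpha_j); the resulting 5x5 Cartan matrix is
[[2, -1, 0, 0, 0], [-1, 2, 0, 0, -1], [0, 0, 2, -1, 0], [0, 0, -1, 2, -1], [0, -1, 0, -1, 2]].
All simple roots have the same length, so the diagram is simply laced. The associated Dynkin diagram is a chain of 5 nodes with single edges (A_5), so the type is A_5 (the algebra sl(6)).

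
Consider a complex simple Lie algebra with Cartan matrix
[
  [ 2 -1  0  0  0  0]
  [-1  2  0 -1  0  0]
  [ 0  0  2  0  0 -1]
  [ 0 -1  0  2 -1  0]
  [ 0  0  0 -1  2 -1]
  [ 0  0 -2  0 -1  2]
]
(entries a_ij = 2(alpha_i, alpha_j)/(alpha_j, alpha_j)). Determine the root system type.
The matrix has rank 6 with 2's on the diagonal. Reading the off-diagonal entries as Dynkin edges (a single edge where a_ij = a_ji = -1; a double or triple edge where a_ij * a_ji = 2 or 3), the diagram is a chain of 6 nodes with a double edge at one end; the terminal node there is the unique short simple root (B_6). One simple-root ordering that puts it in standard form is (alpha_1, alpha_2, alpha_4, alpha_5, alpha_6, alpha_3). So the algebra is type B_6, i.e. so(13).

B6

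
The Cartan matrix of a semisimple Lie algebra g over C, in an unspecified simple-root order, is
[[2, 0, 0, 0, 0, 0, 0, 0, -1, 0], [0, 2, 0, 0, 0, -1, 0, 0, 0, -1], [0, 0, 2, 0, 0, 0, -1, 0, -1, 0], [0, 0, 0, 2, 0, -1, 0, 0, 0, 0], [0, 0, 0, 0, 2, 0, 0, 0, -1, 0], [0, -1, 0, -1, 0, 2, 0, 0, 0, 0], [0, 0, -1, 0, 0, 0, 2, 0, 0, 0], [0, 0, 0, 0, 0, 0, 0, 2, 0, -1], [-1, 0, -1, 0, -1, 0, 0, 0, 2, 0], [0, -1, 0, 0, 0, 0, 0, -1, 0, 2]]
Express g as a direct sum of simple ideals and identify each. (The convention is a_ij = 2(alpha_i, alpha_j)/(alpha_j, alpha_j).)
The diagram associated to this matrix has two connected components: the simple roots {alpha_2, alpha_4, alpha_6, alpha_8, alpha_10} form a chain of 5 nodes with single edges (A_5), and {alpha_1, alpha_3, alpha_5, alpha_7, alpha_9} form a chain of 3 nodes with a fork of two nodes at one end (D_5). A semisimple Lie algebra decomposes uniquely as the direct sum of simple ideals, one per connected component of its Dynkin diagram, so g ≅ A_5 ⊕ D_5 (dimension 35 + 45 = 80).

A_5 (sl(6)) + D_5 (so(10))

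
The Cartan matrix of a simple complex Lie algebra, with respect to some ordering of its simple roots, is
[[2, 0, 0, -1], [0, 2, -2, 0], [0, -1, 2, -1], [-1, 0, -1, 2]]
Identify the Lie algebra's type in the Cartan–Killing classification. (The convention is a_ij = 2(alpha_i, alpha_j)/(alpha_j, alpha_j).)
The matrix has rank 4 with 2's on the diagonal. Reading the off-diagonal entries as Dynkin edges (a single edge where a_ij = a_ji = -1; a double or triple edge where a_ij * a_ji = 2 or 3), the diagram is a chain of 4 nodes with a double edge at one end; the terminal node there is the unique long simple root (C_4). One simple-root ordering that puts it in standard form is (alpha_1, alpha_4, alpha_3, alpha_2). So the algebra is type C_4, i.e. sp(8).

C_4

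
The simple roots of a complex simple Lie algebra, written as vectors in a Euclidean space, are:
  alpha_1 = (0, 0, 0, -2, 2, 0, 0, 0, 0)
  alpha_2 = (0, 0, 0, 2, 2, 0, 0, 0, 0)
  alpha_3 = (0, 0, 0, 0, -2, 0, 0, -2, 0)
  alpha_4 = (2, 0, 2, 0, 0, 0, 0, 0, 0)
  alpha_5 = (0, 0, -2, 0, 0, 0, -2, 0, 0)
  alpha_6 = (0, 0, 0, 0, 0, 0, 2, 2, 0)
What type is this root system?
D_6

Compute the Cartan integers a_ij = 2(alpha_i, alpha_j)/(alpha_j, alpha_j); the resulting 6x6 Cartan matrix is
[[2, 0, -1, 0, 0, 0], [0, 2, -1, 0, 0, 0], [-1, -1, 2, 0, 0, -1], [0, 0, 0, 2, -1, 0], [0, 0, 0, -1, 2, -1], [0, 0, -1, 0, -1, 2]].
All simple roots have the same length, so the diagram is simply laced. The associated Dynkin diagram is a chain of 4 nodes with a fork of two nodes at one end (D_6), so the type is D_6 (the algebra so(12)).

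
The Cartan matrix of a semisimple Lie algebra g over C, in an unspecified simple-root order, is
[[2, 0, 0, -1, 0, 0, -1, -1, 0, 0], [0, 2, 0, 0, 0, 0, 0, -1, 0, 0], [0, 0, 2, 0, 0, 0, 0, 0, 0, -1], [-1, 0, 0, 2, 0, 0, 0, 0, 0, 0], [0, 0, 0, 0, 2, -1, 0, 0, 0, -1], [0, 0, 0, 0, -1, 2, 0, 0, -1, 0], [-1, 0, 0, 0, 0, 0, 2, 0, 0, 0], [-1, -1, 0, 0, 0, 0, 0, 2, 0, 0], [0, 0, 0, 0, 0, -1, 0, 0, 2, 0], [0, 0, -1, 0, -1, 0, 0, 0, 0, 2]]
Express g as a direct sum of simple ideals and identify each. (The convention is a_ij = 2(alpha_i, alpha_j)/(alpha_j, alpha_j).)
The diagram associated to this matrix has two connected components: the simple roots {alpha_3, alpha_5, alpha_6, alpha_9, alpha_10} form a chain of 5 nodes with single edges (A_5), and {alpha_1, alpha_2, alpha_4, alpha_7, alpha_8} form a chain of 3 nodes with a fork of two nodes at one end (D_5). A semisimple Lie algebra decomposes uniquely as the direct sum of simple ideals, one per connected component of its Dynkin diagram, so g ≅ A_5 ⊕ D_5 (dimension 35 + 45 = 80).

type A_5 ⊕ type D_5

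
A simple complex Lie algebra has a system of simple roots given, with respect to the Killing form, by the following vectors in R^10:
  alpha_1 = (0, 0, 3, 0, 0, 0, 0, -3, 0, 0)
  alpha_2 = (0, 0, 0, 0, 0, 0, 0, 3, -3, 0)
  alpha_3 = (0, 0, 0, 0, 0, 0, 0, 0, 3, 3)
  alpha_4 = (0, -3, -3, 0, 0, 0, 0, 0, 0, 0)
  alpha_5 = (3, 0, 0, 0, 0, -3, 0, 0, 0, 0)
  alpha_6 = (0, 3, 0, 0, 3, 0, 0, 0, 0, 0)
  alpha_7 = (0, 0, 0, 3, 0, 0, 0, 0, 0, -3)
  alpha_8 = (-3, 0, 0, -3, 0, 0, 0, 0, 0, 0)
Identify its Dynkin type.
type A_8

Compute the Cartan integers a_ij = 2(alpha_i, alpha_j)/(alpha_j, alpha_j); the resulting 8x8 Cartan matrix is
[[2, -1, 0, -1, 0, 0, 0, 0], [-1, 2, -1, 0, 0, 0, 0, 0], [0, -1, 2, 0, 0, 0, -1, 0], [-1, 0, 0, 2, 0, -1, 0, 0], [0, 0, 0, 0, 2, 0, 0, -1], [0, 0, 0, -1, 0, 2, 0, 0], [0, 0, -1, 0, 0, 0, 2, -1], [0, 0, 0, 0, -1, 0, -1, 2]].
All simple roots have the same length, so the diagram is simply laced. The associated Dynkin diagram is a chain of 8 nodes with single edges (A_8), so the type is A_8 (the algebra sl(9)).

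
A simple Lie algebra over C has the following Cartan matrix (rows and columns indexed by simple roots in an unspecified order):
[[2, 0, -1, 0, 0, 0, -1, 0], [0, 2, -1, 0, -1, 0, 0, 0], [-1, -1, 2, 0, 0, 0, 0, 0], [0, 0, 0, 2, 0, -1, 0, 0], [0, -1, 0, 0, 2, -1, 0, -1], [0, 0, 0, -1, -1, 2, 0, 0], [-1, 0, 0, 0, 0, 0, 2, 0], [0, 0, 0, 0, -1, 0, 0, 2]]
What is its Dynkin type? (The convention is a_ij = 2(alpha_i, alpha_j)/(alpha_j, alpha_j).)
E_8

The matrix has rank 8 with 2's on the diagonal. Reading the off-diagonal entries as Dynkin edges (a single edge where a_ij = a_ji = -1; a double or triple edge where a_ij * a_ji = 2 or 3), the diagram is a chain of 7 nodes with one extra node attached to the third node from one end (E_8). One simple-root ordering that puts it in standard form is (alpha_4, alpha_8, alpha_6, alpha_5, alpha_2, alpha_3, alpha_1, alpha_7). So the algebra is type E_8.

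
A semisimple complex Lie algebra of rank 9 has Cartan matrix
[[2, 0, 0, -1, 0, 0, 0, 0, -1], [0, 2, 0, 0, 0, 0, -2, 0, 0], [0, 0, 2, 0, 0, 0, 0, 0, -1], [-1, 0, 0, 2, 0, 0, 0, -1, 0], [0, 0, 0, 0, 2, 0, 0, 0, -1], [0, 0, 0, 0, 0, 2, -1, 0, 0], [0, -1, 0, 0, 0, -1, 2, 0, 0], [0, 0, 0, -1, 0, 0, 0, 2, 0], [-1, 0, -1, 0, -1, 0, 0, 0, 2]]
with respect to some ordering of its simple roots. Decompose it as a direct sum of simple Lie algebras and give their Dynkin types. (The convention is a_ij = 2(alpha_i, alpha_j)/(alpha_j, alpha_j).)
C_3 (sp(6)) ⊕ D_6 (so(12))

The diagram associated to this matrix has two connected components: the simple roots {alpha_2, alpha_6, alpha_7} form a chain of 3 nodes with a double edge at one end; the terminal node there is the unique long simple root (C_3), and {alpha_1, alpha_3, alpha_4, alpha_5, alpha_8, alpha_9} form a chain of 4 nodes with a fork of two nodes at one end (D_6). A semisimple Lie algebra decomposes uniquely as the direct sum of simple ideals, one per connected component of its Dynkin diagram, so g ≅ C_3 ⊕ D_6 (dimension 21 + 66 = 87).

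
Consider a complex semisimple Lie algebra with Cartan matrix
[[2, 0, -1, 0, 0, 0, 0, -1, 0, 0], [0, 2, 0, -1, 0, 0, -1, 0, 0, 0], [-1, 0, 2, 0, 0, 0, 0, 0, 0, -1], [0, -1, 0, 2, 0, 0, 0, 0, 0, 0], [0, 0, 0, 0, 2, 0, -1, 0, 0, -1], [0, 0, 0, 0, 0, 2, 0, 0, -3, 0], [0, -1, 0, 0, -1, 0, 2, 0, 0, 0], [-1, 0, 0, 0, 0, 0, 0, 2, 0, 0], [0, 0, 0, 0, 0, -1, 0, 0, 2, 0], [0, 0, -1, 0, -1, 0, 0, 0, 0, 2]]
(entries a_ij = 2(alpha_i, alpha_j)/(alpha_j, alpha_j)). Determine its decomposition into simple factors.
The diagram associated to this matrix has two connected components: the simple roots {alpha_1, alpha_2, alpha_3, alpha_4, alpha_5, alpha_7, alpha_8, alpha_10} form a chain of 8 nodes with single edges (A_8), and {alpha_6, alpha_9} form two nodes joined by a triple edge (G_2). A semisimple Lie algebra decomposes uniquely as the direct sum of simple ideals, one per connected component of its Dynkin diagram, so g ≅ A_8 ⊕ G_2 (dimension 80 + 14 = 94).

A_8 (sl(9)) ⊕ G_2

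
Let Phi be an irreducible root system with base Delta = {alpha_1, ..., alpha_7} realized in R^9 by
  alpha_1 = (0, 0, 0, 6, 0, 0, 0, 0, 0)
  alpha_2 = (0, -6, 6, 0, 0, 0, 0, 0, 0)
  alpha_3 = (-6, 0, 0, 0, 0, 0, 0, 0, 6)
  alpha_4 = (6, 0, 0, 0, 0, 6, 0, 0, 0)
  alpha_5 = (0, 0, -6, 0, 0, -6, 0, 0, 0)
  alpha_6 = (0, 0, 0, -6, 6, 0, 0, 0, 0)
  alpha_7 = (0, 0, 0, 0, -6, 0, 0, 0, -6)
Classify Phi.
Compute the Cartan integers a_ij = 2(alpha_i, alpha_j)/(alpha_j, alpha_j); the resulting 7x7 Cartan matrix is
[[2, 0, 0, 0, 0, -1, 0], [0, 2, 0, 0, -1, 0, 0], [0, 0, 2, -1, 0, 0, -1], [0, 0, -1, 2, -1, 0, 0], [0, -1, 0, -1, 2, 0, 0], [-2, 0, 0, 0, 0, 2, -1], [0, 0, -1, 0, 0, -1, 2]].
The roots have two lengths (squared-length ratio 2:1); the short ones are alpha_{1}. The associated Dynkin diagram is a chain of 7 nodes with a double edge at one end; the terminal node there is the unique short simple root (B_7), so the type is B_7 (the algebra so(15)).

B_7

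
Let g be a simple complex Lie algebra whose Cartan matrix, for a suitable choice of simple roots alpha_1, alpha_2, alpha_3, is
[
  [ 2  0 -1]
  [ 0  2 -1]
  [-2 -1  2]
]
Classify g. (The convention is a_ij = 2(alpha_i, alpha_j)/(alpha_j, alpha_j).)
The matrix has rank 3 with 2's on the diagonal. Reading the off-diagonal entries as Dynkin edges (a single edge where a_ij = a_ji = -1; a double or triple edge where a_ij * a_ji = 2 or 3), the diagram is a chain of 3 nodes with a double edge at one end; the terminal node there is the unique short simple root (B_3). One simple-root ordering that puts it in standard form is (alpha_2, alpha_3, alpha_1). So the algebra is type B_3, i.e. so(7).

B3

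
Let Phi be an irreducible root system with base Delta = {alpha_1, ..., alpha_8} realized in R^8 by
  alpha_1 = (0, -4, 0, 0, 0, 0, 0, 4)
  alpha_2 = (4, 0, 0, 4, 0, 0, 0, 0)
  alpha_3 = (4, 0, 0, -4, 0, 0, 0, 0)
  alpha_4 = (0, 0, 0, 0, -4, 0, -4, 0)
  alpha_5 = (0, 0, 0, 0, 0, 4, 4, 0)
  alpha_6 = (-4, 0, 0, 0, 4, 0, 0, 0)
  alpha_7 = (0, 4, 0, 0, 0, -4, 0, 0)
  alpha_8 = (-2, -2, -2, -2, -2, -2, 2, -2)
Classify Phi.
type E_8

Compute the Cartan integers a_ij = 2(alpha_i, alpha_j)/(alpha_j, alpha_j); the resulting 8x8 Cartan matrix is
[[2, 0, 0, 0, 0, 0, -1, 0], [0, 2, 0, 0, 0, -1, 0, -1], [0, 0, 2, 0, 0, -1, 0, 0], [0, 0, 0, 2, -1, -1, 0, 0], [0, 0, 0, -1, 2, 0, -1, 0], [0, -1, -1, -1, 0, 2, 0, 0], [-1, 0, 0, 0, -1, 0, 2, 0], [0, -1, 0, 0, 0, 0, 0, 2]].
All simple roots have the same length, so the diagram is simply laced. The associated Dynkin diagram is a chain of 7 nodes with one extra node attached to the third node from one end (E_8), so the type is E_8.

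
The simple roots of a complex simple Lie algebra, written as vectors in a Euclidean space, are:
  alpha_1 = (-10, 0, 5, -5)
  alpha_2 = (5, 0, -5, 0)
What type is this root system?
G2

Compute the Cartan integers a_ij = 2(alpha_i, alpha_j)/(alpha_j, alpha_j); the resulting 2x2 Cartan matrix is
[[2, -3], [-1, 2]].
The roots have two lengths (squared-length ratio 3:1); the short ones are alpha_{2}. The associated Dynkin diagram is two nodes joined by a triple edge (G_2), so the type is G_2.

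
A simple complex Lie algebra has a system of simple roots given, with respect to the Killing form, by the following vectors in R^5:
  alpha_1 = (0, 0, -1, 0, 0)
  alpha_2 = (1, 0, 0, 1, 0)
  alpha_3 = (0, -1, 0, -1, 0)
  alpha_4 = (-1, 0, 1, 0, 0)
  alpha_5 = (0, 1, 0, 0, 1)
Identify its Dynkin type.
Compute the Cartan integers a_ij = 2(alpha_i, alpha_j)/(alpha_j, alpha_j); the resulting 5x5 Cartan matrix is
[[2, 0, 0, -1, 0], [0, 2, -1, -1, 0], [0, -1, 2, 0, -1], [-2, -1, 0, 2, 0], [0, 0, -1, 0, 2]].
The roots have two lengths (squared-length ratio 2:1); the short ones are alpha_{1}. The associated Dynkin diagram is a chain of 5 nodes with a double edge at one end; the terminal node there is the unique short simple root (B_5), so the type is B_5 (the algebra so(11)).

B_5 (so(11))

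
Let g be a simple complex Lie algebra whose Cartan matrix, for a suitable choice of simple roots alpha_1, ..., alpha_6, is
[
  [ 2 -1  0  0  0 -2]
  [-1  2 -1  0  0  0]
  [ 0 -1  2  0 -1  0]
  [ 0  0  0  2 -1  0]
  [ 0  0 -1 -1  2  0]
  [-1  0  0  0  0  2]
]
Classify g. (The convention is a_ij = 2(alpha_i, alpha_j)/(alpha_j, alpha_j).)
B_6 (so(13))

The matrix has rank 6 with 2's on the diagonal. Reading the off-diagonal entries as Dynkin edges (a single edge where a_ij = a_ji = -1; a double or triple edge where a_ij * a_ji = 2 or 3), the diagram is a chain of 6 nodes with a double edge at one end; the terminal node there is the unique short simple root (B_6). One simple-root ordering that puts it in standard form is (alpha_4, alpha_5, alpha_3, alpha_2, alpha_1, alpha_6). So the algebra is type B_6, i.e. so(13).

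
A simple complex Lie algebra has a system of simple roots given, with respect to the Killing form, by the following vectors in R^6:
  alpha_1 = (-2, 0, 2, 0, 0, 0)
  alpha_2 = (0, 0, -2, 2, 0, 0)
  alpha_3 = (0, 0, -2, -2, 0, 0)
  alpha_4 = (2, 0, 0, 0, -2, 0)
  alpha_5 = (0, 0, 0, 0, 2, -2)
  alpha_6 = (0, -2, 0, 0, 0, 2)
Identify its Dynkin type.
Compute the Cartan integers a_ij = 2(alpha_i, alpha_j)/(alpha_j, alpha_j); the resulting 6x6 Cartan matrix is
[[2, -1, -1, -1, 0, 0], [-1, 2, 0, 0, 0, 0], [-1, 0, 2, 0, 0, 0], [-1, 0, 0, 2, -1, 0], [0, 0, 0, -1, 2, -1], [0, 0, 0, 0, -1, 2]].
All simple roots have the same length, so the diagram is simply laced. The associated Dynkin diagram is a chain of 4 nodes with a fork of two nodes at one end (D_6), so the type is D_6 (the algebra so(12)).

D_6 (so(12))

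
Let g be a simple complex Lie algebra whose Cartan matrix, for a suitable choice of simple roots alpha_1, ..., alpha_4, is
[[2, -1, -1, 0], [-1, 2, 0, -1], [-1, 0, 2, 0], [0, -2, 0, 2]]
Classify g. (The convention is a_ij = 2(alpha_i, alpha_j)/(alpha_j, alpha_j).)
The matrix has rank 4 with 2's on the diagonal. Reading the off-diagonal entries as Dynkin edges (a single edge where a_ij = a_ji = -1; a double or triple edge where a_ij * a_ji = 2 or 3), the diagram is a chain of 4 nodes with a double edge at one end; the terminal node there is the unique long simple root (C_4). One simple-root ordering that puts it in standard form is (alpha_3, alpha_1, alpha_2, alpha_4). So the algebra is type C_4, i.e. sp(8).

type C_4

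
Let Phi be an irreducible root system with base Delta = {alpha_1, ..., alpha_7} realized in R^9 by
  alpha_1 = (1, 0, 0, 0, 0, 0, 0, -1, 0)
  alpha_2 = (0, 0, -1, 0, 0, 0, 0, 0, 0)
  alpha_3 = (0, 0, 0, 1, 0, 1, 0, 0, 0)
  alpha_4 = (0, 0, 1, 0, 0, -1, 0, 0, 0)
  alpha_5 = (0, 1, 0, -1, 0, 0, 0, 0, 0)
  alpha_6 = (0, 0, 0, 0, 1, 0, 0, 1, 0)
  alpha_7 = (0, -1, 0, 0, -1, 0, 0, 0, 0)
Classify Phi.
B_7

Compute the Cartan integers a_ij = 2(alpha_i, alpha_j)/(alpha_j, alpha_j); the resulting 7x7 Cartan matrix is
[[2, 0, 0, 0, 0, -1, 0], [0, 2, 0, -1, 0, 0, 0], [0, 0, 2, -1, -1, 0, 0], [0, -2, -1, 2, 0, 0, 0], [0, 0, -1, 0, 2, 0, -1], [-1, 0, 0, 0, 0, 2, -1], [0, 0, 0, 0, -1, -1, 2]].
The roots have two lengths (squared-length ratio 2:1); the short ones are alpha_{2}. The associated Dynkin diagram is a chain of 7 nodes with a double edge at one end; the terminal node there is the unique short simple root (B_7), so the type is B_7 (the algebra so(15)).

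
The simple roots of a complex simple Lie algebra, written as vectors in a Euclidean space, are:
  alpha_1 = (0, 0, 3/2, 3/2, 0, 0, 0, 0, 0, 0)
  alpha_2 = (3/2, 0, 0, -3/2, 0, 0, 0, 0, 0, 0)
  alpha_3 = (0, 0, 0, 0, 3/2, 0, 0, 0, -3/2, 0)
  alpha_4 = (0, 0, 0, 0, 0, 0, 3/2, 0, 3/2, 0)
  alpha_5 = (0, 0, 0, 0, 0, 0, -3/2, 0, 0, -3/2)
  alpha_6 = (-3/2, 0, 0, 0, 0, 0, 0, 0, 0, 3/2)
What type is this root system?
Compute the Cartan integers a_ij = 2(alpha_i, alpha_j)/(alpha_j, alpha_j); the resulting 6x6 Cartan matrix is
[[2, -1, 0, 0, 0, 0], [-1, 2, 0, 0, 0, -1], [0, 0, 2, -1, 0, 0], [0, 0, -1, 2, -1, 0], [0, 0, 0, -1, 2, -1], [0, -1, 0, 0, -1, 2]].
All simple roots have the same length, so the diagram is simply laced. The associated Dynkin diagram is a chain of 6 nodes with single edges (A_6), so the type is A_6 (the algebra sl(7)).

A_6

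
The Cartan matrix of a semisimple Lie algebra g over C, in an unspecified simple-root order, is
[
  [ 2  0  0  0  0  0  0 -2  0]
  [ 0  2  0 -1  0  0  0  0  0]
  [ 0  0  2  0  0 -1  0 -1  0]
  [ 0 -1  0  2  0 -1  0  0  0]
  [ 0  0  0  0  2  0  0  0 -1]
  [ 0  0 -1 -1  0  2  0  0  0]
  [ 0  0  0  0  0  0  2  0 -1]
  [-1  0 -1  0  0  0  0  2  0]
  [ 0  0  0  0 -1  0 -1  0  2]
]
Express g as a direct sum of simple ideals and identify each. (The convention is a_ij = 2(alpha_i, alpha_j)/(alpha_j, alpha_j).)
A3 ⊕ C6

The diagram associated to this matrix has two connected components: the simple roots {alpha_5, alpha_7, alpha_9} form a chain of 3 nodes with single edges (A_3), and {alpha_1, alpha_2, alpha_3, alpha_4, alpha_6, alpha_8} form a chain of 6 nodes with a double edge at one end; the terminal node there is the unique long simple root (C_6). A semisimple Lie algebra decomposes uniquely as the direct sum of simple ideals, one per connected component of its Dynkin diagram, so g ≅ A_3 ⊕ C_6 (dimension 15 + 78 = 93).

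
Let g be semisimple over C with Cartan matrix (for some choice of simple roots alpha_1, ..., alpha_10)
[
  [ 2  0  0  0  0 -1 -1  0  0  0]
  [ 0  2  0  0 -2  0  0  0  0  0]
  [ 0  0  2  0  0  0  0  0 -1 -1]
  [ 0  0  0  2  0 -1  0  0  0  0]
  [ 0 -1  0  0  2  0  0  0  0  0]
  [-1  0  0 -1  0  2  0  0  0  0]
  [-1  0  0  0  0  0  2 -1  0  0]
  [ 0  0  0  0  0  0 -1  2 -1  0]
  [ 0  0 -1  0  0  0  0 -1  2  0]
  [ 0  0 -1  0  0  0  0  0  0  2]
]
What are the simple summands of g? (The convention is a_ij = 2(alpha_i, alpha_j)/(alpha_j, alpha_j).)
The diagram associated to this matrix has two connected components: the simple roots {alpha_1, alpha_3, alpha_4, alpha_6, alpha_7, alpha_8, alpha_9, alpha_10} form a chain of 8 nodes with single edges (A_8), and {alpha_2, alpha_5} form a chain of 2 nodes with a double edge at one end; the terminal node there is the unique short simple root (B_2). A semisimple Lie algebra decomposes uniquely as the direct sum of simple ideals, one per connected component of its Dynkin diagram, so g ≅ A_8 ⊕ B_2 (dimension 80 + 10 = 90).

type A_8 ⊕ type B_2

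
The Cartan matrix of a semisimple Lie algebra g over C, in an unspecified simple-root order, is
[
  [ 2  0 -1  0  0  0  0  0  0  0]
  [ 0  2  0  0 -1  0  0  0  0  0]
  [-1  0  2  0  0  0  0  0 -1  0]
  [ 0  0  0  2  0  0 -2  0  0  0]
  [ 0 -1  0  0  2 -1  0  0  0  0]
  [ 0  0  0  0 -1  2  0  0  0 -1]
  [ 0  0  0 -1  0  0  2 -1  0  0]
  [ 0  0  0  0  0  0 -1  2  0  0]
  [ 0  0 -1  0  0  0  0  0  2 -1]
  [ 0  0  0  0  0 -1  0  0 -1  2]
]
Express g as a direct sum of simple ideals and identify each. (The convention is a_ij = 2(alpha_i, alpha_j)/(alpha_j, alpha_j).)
A_7 (sl(8)) + C_3 (sp(6))

The diagram associated to this matrix has two connected components: the simple roots {alpha_1, alpha_2, alpha_3, alpha_5, alpha_6, alpha_9, alpha_10} form a chain of 7 nodes with single edges (A_7), and {alpha_4, alpha_7, alpha_8} form a chain of 3 nodes with a double edge at one end; the terminal node there is the unique long simple root (C_3). A semisimple Lie algebra decomposes uniquely as the direct sum of simple ideals, one per connected component of its Dynkin diagram, so g ≅ A_7 ⊕ C_3 (dimension 63 + 21 = 84).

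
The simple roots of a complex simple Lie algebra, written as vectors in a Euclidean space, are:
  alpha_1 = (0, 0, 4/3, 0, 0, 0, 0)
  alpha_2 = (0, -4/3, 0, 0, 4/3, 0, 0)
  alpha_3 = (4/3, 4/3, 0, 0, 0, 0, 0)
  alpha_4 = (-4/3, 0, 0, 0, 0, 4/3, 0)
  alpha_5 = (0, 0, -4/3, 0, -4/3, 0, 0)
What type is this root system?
Compute the Cartan integers a_ij = 2(alpha_i, alpha_j)/(alpha_j, alpha_j); the resulting 5x5 Cartan matrix is
[[2, 0, 0, 0, -1], [0, 2, -1, 0, -1], [0, -1, 2, -1, 0], [0, 0, -1, 2, 0], [-2, -1, 0, 0, 2]].
The roots have two lengths (squared-length ratio 2:1); the short ones are alpha_{1}. The associated Dynkin diagram is a chain of 5 nodes with a double edge at one end; the terminal node there is the unique short simple root (B_5), so the type is B_5 (the algebra so(11)).

type B_5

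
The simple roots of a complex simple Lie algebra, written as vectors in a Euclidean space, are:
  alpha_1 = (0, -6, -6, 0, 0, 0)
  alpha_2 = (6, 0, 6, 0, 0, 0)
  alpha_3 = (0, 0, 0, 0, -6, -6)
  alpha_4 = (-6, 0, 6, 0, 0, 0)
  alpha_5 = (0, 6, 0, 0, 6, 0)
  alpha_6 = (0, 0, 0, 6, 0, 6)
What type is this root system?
D6

Compute the Cartan integers a_ij = 2(alpha_i, alpha_j)/(alpha_j, alpha_j); the resulting 6x6 Cartan matrix is
[[2, -1, 0, -1, -1, 0], [-1, 2, 0, 0, 0, 0], [0, 0, 2, 0, -1, -1], [-1, 0, 0, 2, 0, 0], [-1, 0, -1, 0, 2, 0], [0, 0, -1, 0, 0, 2]].
All simple roots have the same length, so the diagram is simply laced. The associated Dynkin diagram is a chain of 4 nodes with a fork of two nodes at one end (D_6), so the type is D_6 (the algebra so(12)).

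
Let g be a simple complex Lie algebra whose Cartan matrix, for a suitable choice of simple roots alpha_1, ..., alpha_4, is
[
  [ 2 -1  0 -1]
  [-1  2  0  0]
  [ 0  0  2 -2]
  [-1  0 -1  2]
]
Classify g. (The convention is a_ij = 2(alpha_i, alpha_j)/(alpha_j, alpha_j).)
C_4 (sp(8))

The matrix has rank 4 with 2's on the diagonal. Reading the off-diagonal entries as Dynkin edges (a single edge where a_ij = a_ji = -1; a double or triple edge where a_ij * a_ji = 2 or 3), the diagram is a chain of 4 nodes with a double edge at one end; the terminal node there is the unique long simple root (C_4). One simple-root ordering that puts it in standard form is (alpha_2, alpha_1, alpha_4, alpha_3). So the algebra is type C_4, i.e. sp(8).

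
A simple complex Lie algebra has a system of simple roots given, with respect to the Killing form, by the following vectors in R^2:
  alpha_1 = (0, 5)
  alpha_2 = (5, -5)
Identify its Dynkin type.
Compute the Cartan integers a_ij = 2(alpha_i, alpha_j)/(alpha_j, alpha_j); the resulting 2x2 Cartan matrix is
[[2, -1], [-2, 2]].
The roots have two lengths (squared-length ratio 2:1); the short ones are alpha_{1}. The associated Dynkin diagram is a chain of 2 nodes with a double edge at one end; the terminal node there is the unique short simple root (B_2), so the type is B_2 (the algebra so(5)).

B_2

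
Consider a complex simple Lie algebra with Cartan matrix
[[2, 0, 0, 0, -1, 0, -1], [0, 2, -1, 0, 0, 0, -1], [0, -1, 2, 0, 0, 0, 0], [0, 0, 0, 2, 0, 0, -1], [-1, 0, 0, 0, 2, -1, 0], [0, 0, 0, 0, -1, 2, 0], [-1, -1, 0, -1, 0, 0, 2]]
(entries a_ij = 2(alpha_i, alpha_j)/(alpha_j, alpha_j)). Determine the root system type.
type E_7

The matrix has rank 7 with 2's on the diagonal. Reading the off-diagonal entries as Dynkin edges (a single edge where a_ij = a_ji = -1; a double or triple edge where a_ij * a_ji = 2 or 3), the diagram is a chain of 6 nodes with one extra node attached to the third node from one end (E_7). One simple-root ordering that puts it in standard form is (alpha_3, alpha_4, alpha_2, alpha_7, alpha_1, alpha_5, alpha_6). So the algebra is type E_7.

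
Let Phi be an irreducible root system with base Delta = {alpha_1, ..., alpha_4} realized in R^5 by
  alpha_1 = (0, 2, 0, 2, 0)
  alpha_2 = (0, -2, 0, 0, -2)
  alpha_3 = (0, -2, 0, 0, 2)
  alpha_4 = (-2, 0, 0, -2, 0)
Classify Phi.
Compute the Cartan integers a_ij = 2(alpha_i, alpha_j)/(alpha_j, alpha_j); the resulting 4x4 Cartan matrix is
[[2, -1, -1, -1], [-1, 2, 0, 0], [-1, 0, 2, 0], [-1, 0, 0, 2]].
All simple roots have the same length, so the diagram is simply laced. The associated Dynkin diagram is a chain of 2 nodes with a fork of two nodes at one end (D_4), so the type is D_4 (the algebra so(8)).

type D_4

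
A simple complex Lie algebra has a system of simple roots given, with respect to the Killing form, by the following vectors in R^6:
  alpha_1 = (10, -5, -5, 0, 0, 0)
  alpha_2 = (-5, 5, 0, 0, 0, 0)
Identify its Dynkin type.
Compute the Cartan integers a_ij = 2(alpha_i, alpha_j)/(alpha_j, alpha_j); the resulting 2x2 Cartan matrix is
[[2, -3], [-1, 2]].
The roots have two lengths (squared-length ratio 3:1); the short ones are alpha_{2}. The associated Dynkin diagram is two nodes joined by a triple edge (G_2), so the type is G_2.

type G_2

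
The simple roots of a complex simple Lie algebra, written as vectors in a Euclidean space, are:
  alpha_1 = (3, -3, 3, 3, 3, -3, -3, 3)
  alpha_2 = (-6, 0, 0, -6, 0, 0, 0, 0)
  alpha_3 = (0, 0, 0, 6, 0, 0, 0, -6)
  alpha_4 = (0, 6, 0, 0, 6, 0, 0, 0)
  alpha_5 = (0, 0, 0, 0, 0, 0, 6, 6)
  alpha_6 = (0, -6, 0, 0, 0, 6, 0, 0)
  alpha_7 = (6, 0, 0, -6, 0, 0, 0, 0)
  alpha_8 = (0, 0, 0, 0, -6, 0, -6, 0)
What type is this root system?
type E_8

Compute the Cartan integers a_ij = 2(alpha_i, alpha_j)/(alpha_j, alpha_j); the resulting 8x8 Cartan matrix is
[[2, -1, 0, 0, 0, 0, 0, 0], [-1, 2, -1, 0, 0, 0, 0, 0], [0, -1, 2, 0, -1, 0, -1, 0], [0, 0, 0, 2, 0, -1, 0, -1], [0, 0, -1, 0, 2, 0, 0, -1], [0, 0, 0, -1, 0, 2, 0, 0], [0, 0, -1, 0, 0, 0, 2, 0], [0, 0, 0, -1, -1, 0, 0, 2]].
All simple roots have the same length, so the diagram is simply laced. The associated Dynkin diagram is a chain of 7 nodes with one extra node attached to the third node from one end (E_8), so the type is E_8.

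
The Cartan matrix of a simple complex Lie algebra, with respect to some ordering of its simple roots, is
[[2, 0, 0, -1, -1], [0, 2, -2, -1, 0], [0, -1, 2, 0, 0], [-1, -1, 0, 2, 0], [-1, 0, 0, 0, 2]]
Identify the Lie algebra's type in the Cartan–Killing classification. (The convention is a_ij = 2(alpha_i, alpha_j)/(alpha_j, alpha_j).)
The matrix has rank 5 with 2's on the diagonal. Reading the off-diagonal entries as Dynkin edges (a single edge where a_ij = a_ji = -1; a double or triple edge where a_ij * a_ji = 2 or 3), the diagram is a chain of 5 nodes with a double edge at one end; the terminal node there is the unique short simple root (B_5). One simple-root ordering that puts it in standard form is (alpha_5, alpha_1, alpha_4, alpha_2, alpha_3). So the algebra is type B_5, i.e. so(11).

B5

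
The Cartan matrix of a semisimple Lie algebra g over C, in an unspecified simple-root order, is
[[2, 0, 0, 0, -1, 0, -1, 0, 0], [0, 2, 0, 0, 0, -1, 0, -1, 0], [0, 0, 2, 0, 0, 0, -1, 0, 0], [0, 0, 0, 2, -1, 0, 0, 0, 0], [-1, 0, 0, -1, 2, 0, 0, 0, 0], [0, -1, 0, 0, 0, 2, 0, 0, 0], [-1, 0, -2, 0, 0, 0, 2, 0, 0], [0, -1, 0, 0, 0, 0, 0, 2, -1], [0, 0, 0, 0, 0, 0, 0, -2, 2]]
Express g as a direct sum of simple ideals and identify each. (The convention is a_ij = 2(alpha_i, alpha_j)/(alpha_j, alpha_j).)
B_5 (so(11)) ⊕ C_4 (sp(8))

The diagram associated to this matrix has two connected components: the simple roots {alpha_1, alpha_3, alpha_4, alpha_5, alpha_7} form a chain of 5 nodes with a double edge at one end; the terminal node there is the unique short simple root (B_5), and {alpha_2, alpha_6, alpha_8, alpha_9} form a chain of 4 nodes with a double edge at one end; the terminal node there is the unique long simple root (C_4). A semisimple Lie algebra decomposes uniquely as the direct sum of simple ideals, one per connected component of its Dynkin diagram, so g ≅ B_5 ⊕ C_4 (dimension 55 + 36 = 91).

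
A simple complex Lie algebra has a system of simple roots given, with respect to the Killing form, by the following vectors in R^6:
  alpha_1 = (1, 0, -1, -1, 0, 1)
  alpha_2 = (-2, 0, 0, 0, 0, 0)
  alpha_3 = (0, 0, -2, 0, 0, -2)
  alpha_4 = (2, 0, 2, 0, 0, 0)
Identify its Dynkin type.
Compute the Cartan integers a_ij = 2(alpha_i, alpha_j)/(alpha_j, alpha_j); the resulting 4x4 Cartan matrix is
[[2, -1, 0, 0], [-1, 2, 0, -1], [0, 0, 2, -1], [0, -2, -1, 2]].
The roots have two lengths (squared-length ratio 2:1); the short ones are alpha_{1,2}. The associated Dynkin diagram is a chain of 4 nodes with a double edge between the middle two (F_4), so the type is F_4.

F_4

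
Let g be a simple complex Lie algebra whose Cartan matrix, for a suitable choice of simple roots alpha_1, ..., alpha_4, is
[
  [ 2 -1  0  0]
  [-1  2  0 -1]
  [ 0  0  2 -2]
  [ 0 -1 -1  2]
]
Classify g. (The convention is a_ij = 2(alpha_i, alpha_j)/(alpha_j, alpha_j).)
type C_4

The matrix has rank 4 with 2's on the diagonal. Reading the off-diagonal entries as Dynkin edges (a single edge where a_ij = a_ji = -1; a double or triple edge where a_ij * a_ji = 2 or 3), the diagram is a chain of 4 nodes with a double edge at one end; the terminal node there is the unique long simple root (C_4). One simple-root ordering that puts it in standard form is (alpha_1, alpha_2, alpha_4, alpha_3). So the algebra is type C_4, i.e. sp(8).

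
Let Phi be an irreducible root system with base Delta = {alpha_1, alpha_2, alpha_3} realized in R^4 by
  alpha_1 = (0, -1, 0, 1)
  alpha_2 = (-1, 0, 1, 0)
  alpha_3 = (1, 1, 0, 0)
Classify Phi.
A_3 (sl(4))

Compute the Cartan integers a_ij = 2(alpha_i, alpha_j)/(alpha_j, alpha_j); the resulting 3x3 Cartan matrix is
[[2, 0, -1], [0, 2, -1], [-1, -1, 2]].
All simple roots have the same length, so the diagram is simply laced. The associated Dynkin diagram is a chain of 3 nodes with single edges (A_3), so the type is A_3 (the algebra sl(4)).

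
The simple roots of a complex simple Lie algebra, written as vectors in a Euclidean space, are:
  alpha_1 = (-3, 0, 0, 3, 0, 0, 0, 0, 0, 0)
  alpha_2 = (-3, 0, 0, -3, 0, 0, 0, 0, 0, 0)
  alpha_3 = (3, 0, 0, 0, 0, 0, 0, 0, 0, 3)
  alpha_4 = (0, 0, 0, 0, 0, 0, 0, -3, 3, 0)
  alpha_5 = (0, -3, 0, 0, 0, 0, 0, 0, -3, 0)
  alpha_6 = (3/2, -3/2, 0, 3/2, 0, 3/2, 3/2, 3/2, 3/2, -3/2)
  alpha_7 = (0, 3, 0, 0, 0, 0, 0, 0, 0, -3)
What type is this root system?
Compute the Cartan integers a_ij = 2(alpha_i, alpha_j)/(alpha_j, alpha_j); the resulting 7x7 Cartan matrix is
[[2, 0, -1, 0, 0, 0, 0], [0, 2, -1, 0, 0, -1, 0], [-1, -1, 2, 0, 0, 0, -1], [0, 0, 0, 2, -1, 0, 0], [0, 0, 0, -1, 2, 0, -1], [0, -1, 0, 0, 0, 2, 0], [0, 0, -1, 0, -1, 0, 2]].
All simple roots have the same length, so the diagram is simply laced. The associated Dynkin diagram is a chain of 6 nodes with one extra node attached to the third node from one end (E_7), so the type is E_7.

E7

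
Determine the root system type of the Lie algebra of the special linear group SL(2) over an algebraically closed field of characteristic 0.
type A_1

This is sl(2), which has dimension 2^2 - 1 = 3 and rank 2 - 1 = 1 (a Cartan subalgebra is the diagonal traceless matrices). In the classification of classical Lie algebras, the special linear algebra sl(n+1) has type A_n; here n = 1, so the Dynkin diagram is a chain of 1 nodes with single edges (A_1). Hence the type is A_1.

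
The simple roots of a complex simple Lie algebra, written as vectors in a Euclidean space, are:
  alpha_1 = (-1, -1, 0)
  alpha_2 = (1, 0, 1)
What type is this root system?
Compute the Cartan integers a_ij = 2(alpha_i, alpha_j)/(alpha_j, alpha_j); the resulting 2x2 Cartan matrix is
[[2, -1], [-1, 2]].
All simple roots have the same length, so the diagram is simply laced. The associated Dynkin diagram is a chain of 2 nodes with single edges (A_2), so the type is A_2 (the algebra sl(3)).

type A_2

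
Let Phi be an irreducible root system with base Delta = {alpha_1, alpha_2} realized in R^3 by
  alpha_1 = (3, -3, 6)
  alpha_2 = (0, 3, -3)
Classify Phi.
Compute the Cartan integers a_ij = 2(alpha_i, alpha_j)/(alpha_j, alpha_j); the resulting 2x2 Cartan matrix is
[[2, -3], [-1, 2]].
The roots have two lengths (squared-length ratio 3:1); the short ones are alpha_{2}. The associated Dynkin diagram is two nodes joined by a triple edge (G_2), so the type is G_2.

G_2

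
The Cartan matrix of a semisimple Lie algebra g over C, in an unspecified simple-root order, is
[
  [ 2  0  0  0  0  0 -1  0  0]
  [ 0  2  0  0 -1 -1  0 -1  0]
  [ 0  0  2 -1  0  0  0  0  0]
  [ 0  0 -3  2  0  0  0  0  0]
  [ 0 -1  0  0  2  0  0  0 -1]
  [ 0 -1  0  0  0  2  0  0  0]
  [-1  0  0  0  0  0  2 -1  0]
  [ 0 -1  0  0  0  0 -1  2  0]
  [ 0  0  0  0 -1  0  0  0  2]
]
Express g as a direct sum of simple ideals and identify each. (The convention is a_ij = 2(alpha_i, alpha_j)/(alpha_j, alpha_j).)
The diagram associated to this matrix has two connected components: the simple roots {alpha_1, alpha_2, alpha_5, alpha_6, alpha_7, alpha_8, alpha_9} form a chain of 6 nodes with one extra node attached to the third node from one end (E_7), and {alpha_3, alpha_4} form two nodes joined by a triple edge (G_2). A semisimple Lie algebra decomposes uniquely as the direct sum of simple ideals, one per connected component of its Dynkin diagram, so g ≅ E_7 ⊕ G_2 (dimension 133 + 14 = 147).

type E_7 ⊕ type G_2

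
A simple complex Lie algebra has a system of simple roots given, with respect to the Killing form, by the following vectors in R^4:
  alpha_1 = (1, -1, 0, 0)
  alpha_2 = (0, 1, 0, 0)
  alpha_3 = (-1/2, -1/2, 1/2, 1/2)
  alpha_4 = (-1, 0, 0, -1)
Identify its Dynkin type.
Compute the Cartan integers a_ij = 2(alpha_i, alpha_j)/(alpha_j, alpha_j); the resulting 4x4 Cartan matrix is
[[2, -2, 0, -1], [-1, 2, -1, 0], [0, -1, 2, 0], [-1, 0, 0, 2]].
The roots have two lengths (squared-length ratio 2:1); the short ones are alpha_{2,3}. The associated Dynkin diagram is a chain of 4 nodes with a double edge between the middle two (F_4), so the type is F_4.

F4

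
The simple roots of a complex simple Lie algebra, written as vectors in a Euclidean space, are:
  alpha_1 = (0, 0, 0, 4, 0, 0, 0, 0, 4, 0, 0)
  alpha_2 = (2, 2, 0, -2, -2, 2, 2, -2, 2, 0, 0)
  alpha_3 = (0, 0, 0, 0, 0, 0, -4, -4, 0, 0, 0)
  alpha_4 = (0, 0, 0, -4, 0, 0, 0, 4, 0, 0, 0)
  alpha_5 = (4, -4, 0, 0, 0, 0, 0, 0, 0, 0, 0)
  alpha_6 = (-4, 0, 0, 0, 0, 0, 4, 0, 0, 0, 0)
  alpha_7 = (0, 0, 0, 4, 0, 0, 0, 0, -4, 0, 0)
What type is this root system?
Compute the Cartan integers a_ij = 2(alpha_i, alpha_j)/(alpha_j, alpha_j); the resulting 7x7 Cartan matrix is
[[2, 0, 0, -1, 0, 0, 0], [0, 2, 0, 0, 0, 0, -1], [0, 0, 2, -1, 0, -1, 0], [-1, 0, -1, 2, 0, 0, -1], [0, 0, 0, 0, 2, -1, 0], [0, 0, -1, 0, -1, 2, 0], [0, -1, 0, -1, 0, 0, 2]].
All simple roots have the same length, so the diagram is simply laced. The associated Dynkin diagram is a chain of 6 nodes with one extra node attached to the third node from one end (E_7), so the type is E_7.

E_7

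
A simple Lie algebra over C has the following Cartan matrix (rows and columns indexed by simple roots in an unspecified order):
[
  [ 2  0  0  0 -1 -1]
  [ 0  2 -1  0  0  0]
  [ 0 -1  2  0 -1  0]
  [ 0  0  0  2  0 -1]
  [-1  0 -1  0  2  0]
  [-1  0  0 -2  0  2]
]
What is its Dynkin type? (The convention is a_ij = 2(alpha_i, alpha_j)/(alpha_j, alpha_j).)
The matrix has rank 6 with 2's on the diagonal. Reading the off-diagonal entries as Dynkin edges (a single edge where a_ij = a_ji = -1; a double or triple edge where a_ij * a_ji = 2 or 3), the diagram is a chain of 6 nodes with a double edge at one end; the terminal node there is the unique short simple root (B_6). One simple-root ordering that puts it in standard form is (alpha_2, alpha_3, alpha_5, alpha_1, alpha_6, alpha_4). So the algebra is type B_6, i.e. so(13).

B6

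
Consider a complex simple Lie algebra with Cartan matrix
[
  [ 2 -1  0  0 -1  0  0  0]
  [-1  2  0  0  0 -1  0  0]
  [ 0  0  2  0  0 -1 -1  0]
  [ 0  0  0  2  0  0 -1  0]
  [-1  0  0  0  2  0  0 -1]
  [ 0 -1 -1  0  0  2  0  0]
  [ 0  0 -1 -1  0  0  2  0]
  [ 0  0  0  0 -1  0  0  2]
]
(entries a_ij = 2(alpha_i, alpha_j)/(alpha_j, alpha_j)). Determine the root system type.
The matrix has rank 8 with 2's on the diagonal. Reading the off-diagonal entries as Dynkin edges (a single edge where a_ij = a_ji = -1; a double or triple edge where a_ij * a_ji = 2 or 3), the diagram is a chain of 8 nodes with single edges (A_8). One simple-root ordering that puts it in standard form is (alpha_4, alpha_7, alpha_3, alpha_6, alpha_2, alpha_1, alpha_5, alpha_8). So the algebra is type A_8, i.e. sl(9).

A_8 (sl(9))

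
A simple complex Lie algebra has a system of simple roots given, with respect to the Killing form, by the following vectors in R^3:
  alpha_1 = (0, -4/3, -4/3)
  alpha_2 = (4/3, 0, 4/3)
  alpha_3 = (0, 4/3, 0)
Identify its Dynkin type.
Compute the Cartan integers a_ij = 2(alpha_i, alpha_j)/(alpha_j, alpha_j); the resulting 3x3 Cartan matrix is
[[2, -1, -2], [-1, 2, 0], [-1, 0, 2]].
The roots have two lengths (squared-length ratio 2:1); the short ones are alpha_{3}. The associated Dynkin diagram is a chain of 3 nodes with a double edge at one end; the terminal node there is the unique short simple root (B_3), so the type is B_3 (the algebra so(7)).

type B_3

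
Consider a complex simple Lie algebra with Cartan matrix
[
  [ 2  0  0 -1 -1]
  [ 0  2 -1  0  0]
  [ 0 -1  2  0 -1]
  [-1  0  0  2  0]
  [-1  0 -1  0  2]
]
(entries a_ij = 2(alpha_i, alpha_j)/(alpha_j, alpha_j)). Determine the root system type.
The matrix has rank 5 with 2's on the diagonal. Reading the off-diagonal entries as Dynkin edges (a single edge where a_ij = a_ji = -1; a double or triple edge where a_ij * a_ji = 2 or 3), the diagram is a chain of 5 nodes with single edges (A_5). One simple-root ordering that puts it in standard form is (alpha_2, alpha_3, alpha_5, alpha_1, alpha_4). So the algebra is type A_5, i.e. sl(6).

A_5 (sl(6))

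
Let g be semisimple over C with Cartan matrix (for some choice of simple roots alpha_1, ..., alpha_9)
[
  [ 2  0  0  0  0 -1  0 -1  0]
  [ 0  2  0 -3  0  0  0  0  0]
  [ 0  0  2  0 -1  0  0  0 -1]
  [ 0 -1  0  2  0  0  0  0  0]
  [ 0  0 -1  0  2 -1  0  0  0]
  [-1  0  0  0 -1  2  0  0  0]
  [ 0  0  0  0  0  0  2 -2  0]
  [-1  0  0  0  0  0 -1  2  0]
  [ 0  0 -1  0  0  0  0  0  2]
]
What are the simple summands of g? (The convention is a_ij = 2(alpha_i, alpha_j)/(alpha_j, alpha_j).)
The diagram associated to this matrix has two connected components: the simple roots {alpha_1, alpha_3, alpha_5, alpha_6, alpha_7, alpha_8, alpha_9} form a chain of 7 nodes with a double edge at one end; the terminal node there is the unique long simple root (C_7), and {alpha_2, alpha_4} form two nodes joined by a triple edge (G_2). A semisimple Lie algebra decomposes uniquely as the direct sum of simple ideals, one per connected component of its Dynkin diagram, so g ≅ C_7 ⊕ G_2 (dimension 105 + 14 = 119).

C7 + G2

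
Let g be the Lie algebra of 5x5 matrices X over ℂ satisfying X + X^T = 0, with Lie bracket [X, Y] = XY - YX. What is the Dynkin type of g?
This is so(5) with 5 odd, which has dimension 5(5-1)/2 = 10 and rank (5-1)/2 = 2. In the classification of classical Lie algebras, the orthogonal algebra so(2n+1) in an odd number of variables has type B_n; here n = 2, so the Dynkin diagram is a chain of 2 nodes with a double edge at one end; the terminal node there is the unique short simple root (B_2). Hence the type is B_2.

B2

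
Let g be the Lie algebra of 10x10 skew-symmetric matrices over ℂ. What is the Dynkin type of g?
This is so(10) with 10 even, which has dimension 10(10-1)/2 = 45 and rank 10/2 = 5. In the classification of classical Lie algebras, the orthogonal algebra so(2n) in an even number of variables has type D_n; here n = 5, so the Dynkin diagram is a chain of 3 nodes with a fork of two nodes at one end (D_5). Hence the type is D_5.

D_5 (so(10))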